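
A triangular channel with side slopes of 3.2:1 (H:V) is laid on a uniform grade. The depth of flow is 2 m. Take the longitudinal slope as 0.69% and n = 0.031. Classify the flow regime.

For a triangular section with side slope z = 3.2: A = zy² = 3.2×2² = 12.8 m²; P = 2y√(1+z²) = 2×2×3.353 = 13.41 m.
Hydraulic radius R = A/P = 12.8/13.41 = 0.9545 m.
V = (1/n) R^(2/3) √S = (1/0.031) × 0.9545^(2/3) × √0.0069 = 2.598 m/s. Hydraulic depth D_h = A/T = 12.8/12.8 = 1 m.
Froude number Fr = V/√(g·D_h) = 2.598/√(9.81×1) = 0.829, which is less than 1, so the flow is subcritical.

subcritical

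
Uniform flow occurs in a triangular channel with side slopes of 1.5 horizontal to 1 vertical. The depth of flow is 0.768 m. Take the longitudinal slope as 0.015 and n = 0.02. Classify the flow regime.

supercritical

For a triangular section with side slope z = 1.5: A = zy² = 1.5×0.768² = 0.8847 m²; P = 2y√(1+z²) = 2×0.768×1.803 = 2.769 m.
Hydraulic radius R = A/P = 0.8847/2.769 = 0.3195 m.
V = (1/n) R^(2/3) √S = (1/0.02) × 0.3195^(2/3) × √0.015 = 2.862 m/s. Hydraulic depth D_h = A/T = 0.8847/2.304 = 0.384 m.
Froude number Fr = V/√(g·D_h) = 2.862/√(9.81×0.384) = 1.47, which is greater than 1, so the flow is supercritical.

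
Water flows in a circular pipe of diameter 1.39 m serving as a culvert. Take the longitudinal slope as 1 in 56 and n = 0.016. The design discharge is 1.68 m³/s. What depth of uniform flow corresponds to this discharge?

Manning's equation rearranged: A R^(2/3) = nQ / (1·√S) = 0.016 × 1.68 / (√0.01786) = 0.2012.
Try y = 0.343 m: A R^(2/3) = 0.1001 — low.
Try y = 0.597 m: A R^(2/3) = 0.2875 — high.
Try y = 0.492 m: A R^(2/3) = 0.2014 — close enough.

y_n = 0.492 m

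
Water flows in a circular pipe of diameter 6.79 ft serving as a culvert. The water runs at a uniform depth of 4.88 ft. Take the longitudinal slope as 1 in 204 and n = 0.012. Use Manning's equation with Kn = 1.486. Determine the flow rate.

For a circular section of diameter D = 6.79 ft at depth y = 4.88 ft, the central angle is θ = 2 arccos(1 − 2y/D) = 4.047 rad. Then A = (D²/8)(θ − sin θ) = 27.86 ft² and P = Dθ/2 = 13.74 ft.
Hydraulic radius R = A/P = 27.86/13.74 = 2.027 ft.
Manning's equation: Q = (1.486/n) A R^(2/3) S^(1/2) = (1.486/0.012) × 27.86 × 2.027^(2/3) × 0.004902^(1/2) = 387 ft³/s.

Q = 387 ft³/s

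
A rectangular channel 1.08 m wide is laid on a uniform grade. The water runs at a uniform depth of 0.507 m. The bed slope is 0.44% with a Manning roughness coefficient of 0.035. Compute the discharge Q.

Q = 0.424 m³/s

Flow area A = b·y = 1.08 × 0.507 = 0.5476 m². Wetted perimeter P = b + 2y = 1.08 + 2×0.507 = 2.094 m.
Hydraulic radius R = A/P = 0.5476/2.094 = 0.2615 m.
Manning's equation: Q = (1/n) A R^(2/3) S^(1/2) = (1/0.035) × 0.5476 × 0.2615^(2/3) × 0.0044^(1/2) = 0.424 m³/s.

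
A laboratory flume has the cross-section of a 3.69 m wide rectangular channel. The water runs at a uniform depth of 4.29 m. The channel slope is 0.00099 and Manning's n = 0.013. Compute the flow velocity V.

Flow area A = b·y = 3.69 × 4.29 = 15.83 m². Wetted perimeter P = b + 2y = 3.69 + 2×4.29 = 12.27 m.
Hydraulic radius R = A/P = 15.83/12.27 = 1.29 m.
From Manning's equation, V = (1/n) R^(2/3) S^(1/2) = (1/0.013) × 1.29^(2/3) × 0.00099^(1/2) = 2.87 m/s.

V = 2.87 m/s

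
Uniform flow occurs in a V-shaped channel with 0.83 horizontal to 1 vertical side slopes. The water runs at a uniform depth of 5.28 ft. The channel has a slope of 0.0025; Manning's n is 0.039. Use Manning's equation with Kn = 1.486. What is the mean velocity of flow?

V = 2.7 ft/s

For a triangular section with side slope z = 0.83: A = zy² = 0.83×5.28² = 23.14 ft²; P = 2y√(1+z²) = 2×5.28×1.3 = 13.72 ft.
Hydraulic radius R = A/P = 23.14/13.72 = 1.686 ft.
From Manning's equation, V = (1.486/n) R^(2/3) S^(1/2) = (1.486/0.039) × 1.686^(2/3) × 0.0025^(1/2) = 2.7 ft/s.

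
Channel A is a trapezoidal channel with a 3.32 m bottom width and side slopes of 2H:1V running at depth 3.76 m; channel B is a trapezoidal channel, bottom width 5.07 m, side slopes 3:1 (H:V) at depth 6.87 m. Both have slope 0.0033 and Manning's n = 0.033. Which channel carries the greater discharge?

Channel A: With bottom width b = 3.32 m and side slope z = 2: A = (b + zy)y = (3.32 + 2×3.76)×3.76 = 40.76 m²; P = b + 2y√(1+z²) = 3.32 + 2×3.76×2.236 = 20.14 m. Hydraulic radius R = A/P = 40.76/20.14 = 2.024 m. Q_A = (1/0.033)·40.76·2.024^(2/3)·√0.0033 = 113.5 m³/s.
Channel B: With bottom width b = 5.07 m and side slope z = 3: A = (b + zy)y = (5.07 + 3×6.87)×6.87 = 176.4 m²; P = b + 2y√(1+z²) = 5.07 + 2×6.87×3.162 = 48.52 m. Hydraulic radius R = A/P = 176.4/48.52 = 3.636 m. Q_B = (1/0.033)·176.4·3.636^(2/3)·√0.0033 = 726.2 m³/s.
Q_A = 113.5 m³/s vs Q_B = 726.2 m³/s, so channel B carries more.

channel B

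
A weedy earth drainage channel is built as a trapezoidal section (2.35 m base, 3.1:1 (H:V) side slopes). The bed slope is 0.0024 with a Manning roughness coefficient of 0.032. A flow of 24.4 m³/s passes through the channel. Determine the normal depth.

y_n = 1.88 m

Manning's equation rearranged: A R^(2/3) = nQ / (1·√S) = 0.032 × 24.4 / (√0.0024) = 15.94.
Trying y = 1.63 m: A R^(2/3) = 11.5 — low.
Trying y = 2.31 m: A R^(2/3) = 25.67 — high.
Trying y = 1.88 m: A R^(2/3) = 15.92 — ≈ 15.94.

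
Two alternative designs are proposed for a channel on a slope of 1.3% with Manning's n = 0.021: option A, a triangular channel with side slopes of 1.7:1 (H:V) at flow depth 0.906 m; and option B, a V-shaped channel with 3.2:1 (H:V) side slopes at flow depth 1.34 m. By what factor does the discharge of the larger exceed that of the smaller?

Channel A: For a triangular section with side slope z = 1.7: A = zy² = 1.7×0.906² = 1.395 m²; P = 2y√(1+z²) = 2×0.906×1.972 = 3.574 m. Hydraulic radius R = A/P = 1.395/3.574 = 0.3905 m. Q_A = (1/0.021)·1.395·0.3905^(2/3)·√0.013 = 4.047 m³/s.
Channel B: For a triangular section with side slope z = 3.2: A = zy² = 3.2×1.34² = 5.746 m²; P = 2y√(1+z²) = 2×1.34×3.353 = 8.985 m. Hydraulic radius R = A/P = 5.746/8.985 = 0.6395 m. Q_B = (1/0.021)·5.746·0.6395^(2/3)·√0.013 = 23.16 m³/s.
The larger discharge is 23.16 m³/s and the smaller is 4.047 m³/s; the ratio is 5.72.

5.72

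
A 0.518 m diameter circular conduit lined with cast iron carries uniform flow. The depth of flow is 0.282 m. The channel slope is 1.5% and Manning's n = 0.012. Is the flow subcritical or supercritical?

supercritical

For a circular section of diameter D = 0.518 m at depth y = 0.282 m, the central angle is θ = 2 arccos(1 − 2y/D) = 3.319 rad. Then A = (D²/8)(θ − sin θ) = 0.1173 m² and P = Dθ/2 = 0.8597 m.
Hydraulic radius R = A/P = 0.1173/0.8597 = 0.1364 m.
V = (1/n) R^(2/3) √S = (1/0.012) × 0.1364^(2/3) × √0.015 = 2.704 m/s. Hydraulic depth D_h = A/T = 0.1173/0.516 = 0.2273 m.
Froude number Fr = V/√(g·D_h) = 2.704/√(9.81×0.2273) = 1.81, which is greater than 1, so the flow is supercritical.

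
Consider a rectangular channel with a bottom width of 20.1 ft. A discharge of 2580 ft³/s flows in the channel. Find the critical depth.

y_c = 8 ft

For a rectangular channel, critical depth y_c = (q²/g)^(1/3) where q = Q/b = 2580/20.1 = 128.4 ft²/s.
So y_c = (128.4²/32.2)^(1/3) = 8 ft.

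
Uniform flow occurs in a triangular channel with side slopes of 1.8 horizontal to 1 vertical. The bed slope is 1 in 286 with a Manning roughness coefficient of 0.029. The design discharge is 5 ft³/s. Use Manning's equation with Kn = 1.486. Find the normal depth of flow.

y_n = 1.19 ft

Manning's equation rearranged: A R^(2/3) = nQ / (1.486·√S) = 0.029 × 5 / (1.486 × √0.003497) = 1.65.
At y = 0.863 ft: A R^(2/3) = 0.6999 — too small.
At y = 1.5 ft: A R^(2/3) = 3.056 — too large.
At y = 1.19 ft: A R^(2/3) = 1.649 — matches.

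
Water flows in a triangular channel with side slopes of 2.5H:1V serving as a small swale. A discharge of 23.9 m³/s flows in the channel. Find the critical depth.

y_c = 1.79 m

At critical depth, Q² T / (g A³) = 1, i.e. A³/T = Q²/g = 23.9²/9.81 = 58.23.
Try y = 2.1 m: A³/T = 127.6 — too large.
Try y = 1.33 m: A³/T = 13 — too small.
Try y = 1.79 m: A³/T = 57.43 — close enough.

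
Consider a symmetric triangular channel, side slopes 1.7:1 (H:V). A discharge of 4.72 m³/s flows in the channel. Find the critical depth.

y_c = 1.09 m

At critical depth, Q² T / (g A³) = 1, i.e. A³/T = Q²/g = 4.72²/9.81 = 2.271.
Trying y = 1.27 m: A³/T = 4.774 — too large.
Trying y = 0.91 m: A³/T = 0.9017 — too small.
Trying y = 1.09 m: A³/T = 2.223 — ≈ 2.271.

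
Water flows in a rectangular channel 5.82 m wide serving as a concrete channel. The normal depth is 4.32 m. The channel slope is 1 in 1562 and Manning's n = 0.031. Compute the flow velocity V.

Flow area A = b·y = 5.82 × 4.32 = 25.14 m². Wetted perimeter P = b + 2y = 5.82 + 2×4.32 = 14.46 m.
Hydraulic radius R = A/P = 25.14/14.46 = 1.739 m.
From Manning's equation, V = (1/n) R^(2/3) S^(1/2) = (1/0.031) × 1.739^(2/3) × 0.0006402^(1/2) = 1.18 m/s.

V = 1.18 m/s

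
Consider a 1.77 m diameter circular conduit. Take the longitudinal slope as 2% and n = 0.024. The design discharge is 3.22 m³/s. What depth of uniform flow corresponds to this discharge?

y_n = 0.759 m

Manning's equation rearranged: A R^(2/3) = nQ / (1·√S) = 0.024 × 3.22 / (√0.02) = 0.5465.
Try y = 0.682 m: A R^(2/3) = 0.4495 — too small.
Try y = 0.945 m: A R^(2/3) = 0.7972 — too large.
Try y = 0.759 m: A R^(2/3) = 0.5462 — ≈ 0.5465.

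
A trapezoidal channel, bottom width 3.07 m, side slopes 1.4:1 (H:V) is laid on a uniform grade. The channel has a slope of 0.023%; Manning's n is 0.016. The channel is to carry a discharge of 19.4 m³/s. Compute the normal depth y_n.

y_n = 2.49 m

Manning's equation rearranged: A R^(2/3) = nQ / (1·√S) = 0.016 × 19.4 / (√0.00023) = 20.47.
Trying y = 3.15 m: A R^(2/3) = 33.48 — too large.
Trying y = 2.08 m: A R^(2/3) = 14.18 — too small.
Trying y = 2.49 m: A R^(2/3) = 20.46 — close enough.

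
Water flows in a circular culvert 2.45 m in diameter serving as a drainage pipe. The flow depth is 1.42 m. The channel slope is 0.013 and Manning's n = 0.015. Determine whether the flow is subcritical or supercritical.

supercritical

For a circular section of diameter D = 2.45 m at depth y = 1.42 m, the central angle is θ = 2 arccos(1 − 2y/D) = 3.461 rad. Then A = (D²/8)(θ − sin θ) = 2.833 m² and P = Dθ/2 = 4.24 m.
Hydraulic radius R = A/P = 2.833/4.24 = 0.6681 m.
V = (1/n) R^(2/3) √S = (1/0.015) × 0.6681^(2/3) × √0.013 = 5.809 m/s. Hydraulic depth D_h = A/T = 2.833/2.419 = 1.171 m.
Froude number Fr = V/√(g·D_h) = 5.809/√(9.81×1.171) = 1.71, which is greater than 1, so the flow is supercritical.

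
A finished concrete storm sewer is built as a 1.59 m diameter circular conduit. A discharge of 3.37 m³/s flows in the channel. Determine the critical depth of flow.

y_c = 0.938 m

At critical depth, Q² T / (g A³) = 1, i.e. A³/T = Q²/g = 3.37²/9.81 = 1.158.
Try y = 0.787 m: A³/T = 0.5921 — low.
Try y = 1.04 m: A³/T = 1.723 — high.
Try y = 0.938 m: A³/T = 1.158 — matches.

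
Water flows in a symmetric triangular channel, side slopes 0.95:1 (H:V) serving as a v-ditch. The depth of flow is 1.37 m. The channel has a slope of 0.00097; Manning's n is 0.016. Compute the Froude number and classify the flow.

For a triangular section with side slope z = 0.95: A = zy² = 0.95×1.37² = 1.783 m²; P = 2y√(1+z²) = 2×1.37×1.379 = 3.779 m.
Hydraulic radius R = A/P = 1.783/3.779 = 0.4718 m.
V = (1/n) R^(2/3) √S = (1/0.016) × 0.4718^(2/3) × √0.00097 = 1.18 m/s. Hydraulic depth D_h = A/T = 1.783/2.603 = 0.685 m.
Froude number Fr = V/√(g·D_h) = 1.18/√(9.81×0.685) = 0.455, which is less than 1, so the flow is subcritical.

subcritical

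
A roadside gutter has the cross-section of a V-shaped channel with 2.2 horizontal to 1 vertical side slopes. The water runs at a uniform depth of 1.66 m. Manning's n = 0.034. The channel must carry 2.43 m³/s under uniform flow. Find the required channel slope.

S = 0.00027

For a triangular section with side slope z = 2.2: A = zy² = 2.2×1.66² = 6.062 m²; P = 2y√(1+z²) = 2×1.66×2.417 = 8.023 m.
Hydraulic radius R = A/P = 6.062/8.023 = 0.7556 m.
From Manning's equation, S = [nQ / (1 A R^(2/3))]² = [0.034 × 2.43 / (1 × 6.062 × 0.7556^(2/3))]² = 0.00027.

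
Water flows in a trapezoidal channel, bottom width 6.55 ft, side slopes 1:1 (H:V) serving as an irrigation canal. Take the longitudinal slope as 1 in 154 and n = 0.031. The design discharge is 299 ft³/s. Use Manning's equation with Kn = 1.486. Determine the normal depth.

y_n = 4.07 ft

Manning's equation rearranged: A R^(2/3) = nQ / (1.486·√S) = 0.031 × 299 / (1.486 × √0.006494) = 77.41.
Trying y = 4.49 ft: A R^(2/3) = 93.13 — too large.
Trying y = 4.07 ft: A R^(2/3) = 77.33 — ≈ 77.41.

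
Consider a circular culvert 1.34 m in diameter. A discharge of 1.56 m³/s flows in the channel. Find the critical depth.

At critical depth, Q² T / (g A³) = 1, i.e. A³/T = Q²/g = 1.56²/9.81 = 0.2481.
At y = 0.757 m: A³/T = 0.4171 — high.
At y = 0.661 m: A³/T = 0.2485 — ≈ 0.2481.

y_c = 0.661 m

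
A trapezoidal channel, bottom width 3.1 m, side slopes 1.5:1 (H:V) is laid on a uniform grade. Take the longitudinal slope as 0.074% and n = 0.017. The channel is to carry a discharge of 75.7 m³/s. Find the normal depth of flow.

y_n = 3.61 m

Manning's equation rearranged: A R^(2/3) = nQ / (1·√S) = 0.017 × 75.7 / (√0.00074) = 47.31.
Try y = 4.28 m: A R^(2/3) = 68.9 — over.
Try y = 2.64 m: A R^(2/3) = 24.17 — short.
Try y = 3.61 m: A R^(2/3) = 47.28 — ≈ 47.31.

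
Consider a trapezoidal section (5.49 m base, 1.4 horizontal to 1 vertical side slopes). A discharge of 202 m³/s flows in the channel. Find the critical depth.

At critical depth, Q² T / (g A³) = 1, i.e. A³/T = Q²/g = 202²/9.81 = 4159.
At y = 2.88 m: A³/T = 1522 — low.
At y = 4.82 m: A³/T = 10810 — high.
At y = 3.77 m: A³/T = 4169 — close enough.

y_c = 3.77 m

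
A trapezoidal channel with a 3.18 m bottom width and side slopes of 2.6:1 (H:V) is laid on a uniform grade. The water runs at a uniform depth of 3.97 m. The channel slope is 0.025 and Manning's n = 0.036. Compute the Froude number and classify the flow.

supercritical

With bottom width b = 3.18 m and side slope z = 2.6: A = (b + zy)y = (3.18 + 2.6×3.97)×3.97 = 53.6 m²; P = b + 2y√(1+z²) = 3.18 + 2×3.97×2.786 = 25.3 m.
Hydraulic radius R = A/P = 53.6/25.3 = 2.119 m.
V = (1/n) R^(2/3) √S = (1/0.036) × 2.119^(2/3) × √0.025 = 7.245 m/s. Hydraulic depth D_h = A/T = 53.6/23.82 = 2.25 m.
Froude number Fr = V/√(g·D_h) = 7.245/√(9.81×2.25) = 1.54, which is greater than 1, so the flow is supercritical.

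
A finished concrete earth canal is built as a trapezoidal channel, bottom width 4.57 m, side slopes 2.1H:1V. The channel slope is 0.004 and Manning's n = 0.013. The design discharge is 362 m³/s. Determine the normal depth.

Manning's equation rearranged: A R^(2/3) = nQ / (1·√S) = 0.013 × 362 / (√0.004) = 74.41.
Trying y = 4.11 m: A R^(2/3) = 94.27 — over.
Trying y = 3.09 m: A R^(2/3) = 50.64 — short.
Trying y = 3.69 m: A R^(2/3) = 74.34 — ≈ 74.41.

y_n = 3.69 m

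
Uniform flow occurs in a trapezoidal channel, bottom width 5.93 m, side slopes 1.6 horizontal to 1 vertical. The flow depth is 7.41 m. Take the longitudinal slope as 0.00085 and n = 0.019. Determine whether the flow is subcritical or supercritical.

With bottom width b = 5.93 m and side slope z = 1.6: A = (b + zy)y = (5.93 + 1.6×7.41)×7.41 = 131.8 m²; P = b + 2y√(1+z²) = 5.93 + 2×7.41×1.887 = 33.89 m.
Hydraulic radius R = A/P = 131.8/33.89 = 3.889 m.
V = (1/n) R^(2/3) √S = (1/0.019) × 3.889^(2/3) × √0.00085 = 3.794 m/s. Hydraulic depth D_h = A/T = 131.8/29.64 = 4.446 m.
Froude number Fr = V/√(g·D_h) = 3.794/√(9.81×4.446) = 0.575, which is less than 1, so the flow is subcritical.

subcritical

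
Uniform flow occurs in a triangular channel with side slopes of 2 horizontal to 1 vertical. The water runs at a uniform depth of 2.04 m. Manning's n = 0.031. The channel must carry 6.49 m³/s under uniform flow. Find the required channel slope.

For a triangular section with side slope z = 2: A = zy² = 2×2.04² = 8.323 m²; P = 2y√(1+z²) = 2×2.04×2.236 = 9.123 m.
Hydraulic radius R = A/P = 8.323/9.123 = 0.9123 m.
From Manning's equation, S = [nQ / (1 A R^(2/3))]² = [0.031 × 6.49 / (1 × 8.323 × 0.9123^(2/3))]² = 0.00066.

S = 0.00066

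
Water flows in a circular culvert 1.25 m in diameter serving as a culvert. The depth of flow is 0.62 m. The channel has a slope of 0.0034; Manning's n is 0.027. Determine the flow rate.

Q = 0.602 m³/s

For a circular section of diameter D = 1.25 m at depth y = 0.62 m, the central angle is θ = 2 arccos(1 − 2y/D) = 3.126 rad. Then A = (D²/8)(θ − sin θ) = 0.6073 m² and P = Dθ/2 = 1.953 m.
Hydraulic radius R = A/P = 0.6073/1.953 = 0.3109 m.
Manning's equation: Q = (1/n) A R^(2/3) S^(1/2) = (1/0.027) × 0.6073 × 0.3109^(2/3) × 0.0034^(1/2) = 0.602 m³/s.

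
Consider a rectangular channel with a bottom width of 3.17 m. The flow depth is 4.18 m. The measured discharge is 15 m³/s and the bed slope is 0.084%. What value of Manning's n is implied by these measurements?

Flow area A = b·y = 3.17 × 4.18 = 13.25 m². Wetted perimeter P = b + 2y = 3.17 + 2×4.18 = 11.53 m.
Hydraulic radius R = A/P = 13.25/11.53 = 1.149 m.
Rearranging Manning's equation: n = (1/Q) A R^(2/3) S^(1/2) = (1/15) × 13.25 × 1.149^(2/3) × √0.00084 = 0.0281.

n = 0.0281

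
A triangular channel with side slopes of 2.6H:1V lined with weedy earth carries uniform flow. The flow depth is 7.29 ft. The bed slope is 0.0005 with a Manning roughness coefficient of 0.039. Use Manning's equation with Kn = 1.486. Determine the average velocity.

For a triangular section with side slope z = 2.6: A = zy² = 2.6×7.29² = 138.2 ft²; P = 2y√(1+z²) = 2×7.29×2.786 = 40.62 ft.
Hydraulic radius R = A/P = 138.2/40.62 = 3.402 ft.
From Manning's equation, V = (1.486/n) R^(2/3) S^(1/2) = (1.486/0.039) × 3.402^(2/3) × 0.0005^(1/2) = 1.93 ft/s.

V = 1.93 ft/s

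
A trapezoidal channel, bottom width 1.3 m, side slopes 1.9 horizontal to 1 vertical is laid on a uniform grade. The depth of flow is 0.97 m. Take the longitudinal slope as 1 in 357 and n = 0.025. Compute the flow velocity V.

With bottom width b = 1.3 m and side slope z = 1.9: A = (b + zy)y = (1.3 + 1.9×0.97)×0.97 = 3.049 m²; P = b + 2y√(1+z²) = 1.3 + 2×0.97×2.147 = 5.465 m.
Hydraulic radius R = A/P = 3.049/5.465 = 0.5578 m.
From Manning's equation, V = (1/n) R^(2/3) S^(1/2) = (1/0.025) × 0.5578^(2/3) × 0.002801^(1/2) = 1.43 m/s.

V = 1.43 m/s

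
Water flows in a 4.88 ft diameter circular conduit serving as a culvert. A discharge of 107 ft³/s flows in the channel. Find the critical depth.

At critical depth, Q² T / (g A³) = 1, i.e. A³/T = Q²/g = 107²/32.2 = 355.6.
At y = 2.03 ft: A³/T = 82.9 — too small.
At y = 3.77 ft: A³/T = 911 — too large.
At y = 2.97 ft: A³/T = 355.4 — matches.

y_c = 2.97 ft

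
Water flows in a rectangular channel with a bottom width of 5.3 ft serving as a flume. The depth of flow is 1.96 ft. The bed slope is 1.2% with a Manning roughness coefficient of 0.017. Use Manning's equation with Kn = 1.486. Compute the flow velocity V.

Flow area A = b·y = 5.3 × 1.96 = 10.39 ft². Wetted perimeter P = b + 2y = 5.3 + 2×1.96 = 9.22 ft.
Hydraulic radius R = A/P = 10.39/9.22 = 1.127 ft.
From Manning's equation, V = (1.486/n) R^(2/3) S^(1/2) = (1.486/0.017) × 1.127^(2/3) × 0.012^(1/2) = 10.4 ft/s.

V = 10.4 ft/s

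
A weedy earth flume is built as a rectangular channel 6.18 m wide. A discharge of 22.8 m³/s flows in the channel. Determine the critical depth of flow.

For a rectangular channel, critical depth y_c = (q²/g)^(1/3) where q = Q/b = 22.8/6.18 = 3.689 m²/s.
So y_c = (3.689²/9.81)^(1/3) = 1.12 m.

y_c = 1.12 m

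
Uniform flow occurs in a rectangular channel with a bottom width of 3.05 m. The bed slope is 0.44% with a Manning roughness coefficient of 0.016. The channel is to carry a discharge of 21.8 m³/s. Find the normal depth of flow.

Manning's equation rearranged: A R^(2/3) = nQ / (1·√S) = 0.016 × 21.8 / (√0.0044) = 5.258.
At y = 2.26 m: A R^(2/3) = 6.476 — high.
At y = 1.43 m: A R^(2/3) = 3.562 — low.
At y = 1.92 m: A R^(2/3) = 5.254 — matches.

y_n = 1.92 m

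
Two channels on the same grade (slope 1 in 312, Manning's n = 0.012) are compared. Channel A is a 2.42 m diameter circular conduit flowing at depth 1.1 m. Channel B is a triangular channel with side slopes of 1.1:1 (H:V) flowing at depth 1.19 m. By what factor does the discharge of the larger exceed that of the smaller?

1.55

Channel A: For a circular section of diameter D = 2.42 m at depth y = 1.1 m, the central angle is θ = 2 arccos(1 − 2y/D) = 2.96 rad. Then A = (D²/8)(θ − sin θ) = 2.034 m² and P = Dθ/2 = 3.581 m. Hydraulic radius R = A/P = 2.034/3.581 = 0.568 m. Q_A = (1/0.012)·2.034·0.568^(2/3)·√0.003205 = 6.581 m³/s.
Channel B: For a triangular section with side slope z = 1.1: A = zy² = 1.1×1.19² = 1.558 m²; P = 2y√(1+z²) = 2×1.19×1.487 = 3.538 m. Hydraulic radius R = A/P = 1.558/3.538 = 0.4403 m. Q_B = (1/0.012)·1.558·0.4403^(2/3)·√0.003205 = 4.253 m³/s.
The larger discharge is 6.581 m³/s and the smaller is 4.253 m³/s; the ratio is 1.55.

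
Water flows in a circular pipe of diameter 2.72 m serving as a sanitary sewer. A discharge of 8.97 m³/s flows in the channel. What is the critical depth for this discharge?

At critical depth, Q² T / (g A³) = 1, i.e. A³/T = Q²/g = 8.97²/9.81 = 8.202.
Try y = 1.17 m: A³/T = 5.07 — low.
Try y = 1.64 m: A³/T = 18.44 — high.
Try y = 1.33 m: A³/T = 8.28 — ≈ 8.202.

y_c = 1.33 m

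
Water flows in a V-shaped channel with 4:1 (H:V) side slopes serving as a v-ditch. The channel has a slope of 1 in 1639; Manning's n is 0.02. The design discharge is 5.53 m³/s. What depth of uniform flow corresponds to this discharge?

Manning's equation rearranged: A R^(2/3) = nQ / (1·√S) = 0.02 × 5.53 / (√0.0006101) = 4.478.
Try y = 1.08 m: A R^(2/3) = 3.032 — short.
Try y = 1.36 m: A R^(2/3) = 5.607 — over.
Try y = 1.25 m: A R^(2/3) = 4.477 — close enough.

y_n = 1.25 m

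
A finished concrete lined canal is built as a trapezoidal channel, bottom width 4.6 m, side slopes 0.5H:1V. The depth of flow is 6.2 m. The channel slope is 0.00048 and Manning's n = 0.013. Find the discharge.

Q = 152 m³/s

With bottom width b = 4.6 m and side slope z = 0.5: A = (b + zy)y = (4.6 + 0.5×6.2)×6.2 = 47.74 m²; P = b + 2y√(1+z²) = 4.6 + 2×6.2×1.118 = 18.46 m.
Hydraulic radius R = A/P = 47.74/18.46 = 2.586 m.
Manning's equation: Q = (1/n) A R^(2/3) S^(1/2) = (1/0.013) × 47.74 × 2.586^(2/3) × 0.00048^(1/2) = 152 m³/s.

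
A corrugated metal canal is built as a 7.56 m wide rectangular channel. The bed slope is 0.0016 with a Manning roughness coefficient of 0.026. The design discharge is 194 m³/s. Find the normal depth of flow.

y_n = 8.74 m

Manning's equation rearranged: A R^(2/3) = nQ / (1·√S) = 0.026 × 194 / (√0.0016) = 126.1.
Try y = 6.55 m: A R^(2/3) = 88.69 — low.
Try y = 10.8 m: A R^(2/3) = 162.2 — high.
Try y = 8.74 m: A R^(2/3) = 126.2 — ≈ 126.1.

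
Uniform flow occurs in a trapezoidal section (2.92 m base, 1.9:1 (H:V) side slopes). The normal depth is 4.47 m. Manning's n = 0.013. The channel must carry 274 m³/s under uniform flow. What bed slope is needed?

S = 0.0016

With bottom width b = 2.92 m and side slope z = 1.9: A = (b + zy)y = (2.92 + 1.9×4.47)×4.47 = 51.02 m²; P = b + 2y√(1+z²) = 2.92 + 2×4.47×2.147 = 22.11 m.
Hydraulic radius R = A/P = 51.02/22.11 = 2.307 m.
From Manning's equation, S = [nQ / (1 A R^(2/3))]² = [0.013 × 274 / (1 × 51.02 × 2.307^(2/3))]² = 0.0016.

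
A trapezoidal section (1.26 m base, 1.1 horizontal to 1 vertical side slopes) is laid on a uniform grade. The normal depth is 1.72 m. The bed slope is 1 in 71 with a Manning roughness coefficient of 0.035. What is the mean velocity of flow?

V = 3.04 m/s

With bottom width b = 1.26 m and side slope z = 1.1: A = (b + zy)y = (1.26 + 1.1×1.72)×1.72 = 5.421 m²; P = b + 2y√(1+z²) = 1.26 + 2×1.72×1.487 = 6.374 m.
Hydraulic radius R = A/P = 5.421/6.374 = 0.8506 m.
From Manning's equation, V = (1/n) R^(2/3) S^(1/2) = (1/0.035) × 0.8506^(2/3) × 0.01408^(1/2) = 3.04 m/s.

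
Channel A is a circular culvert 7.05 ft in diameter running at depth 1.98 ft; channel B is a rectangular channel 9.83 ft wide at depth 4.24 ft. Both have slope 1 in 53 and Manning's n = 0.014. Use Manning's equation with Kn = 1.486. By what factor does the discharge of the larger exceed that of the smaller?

Channel A: For a circular section of diameter D = 7.05 ft at depth y = 1.98 ft, the central angle is θ = 2 arccos(1 − 2y/D) = 2.234 rad. Then A = (D²/8)(θ − sin θ) = 8.985 ft² and P = Dθ/2 = 7.876 ft. Hydraulic radius R = A/P = 8.985/7.876 = 1.141 ft. Q_A = (1.486/0.014)·8.985·1.141^(2/3)·√0.01887 = 143 ft³/s.
Channel B: Flow area A = b·y = 9.83 × 4.24 = 41.68 ft². Wetted perimeter P = b + 2y = 9.83 + 2×4.24 = 18.31 ft. Hydraulic radius R = A/P = 41.68/18.31 = 2.276 ft. Q_B = (1.486/0.014)·41.68·2.276^(2/3)·√0.01887 = 1052 ft³/s.
The larger discharge is 1052 ft³/s and the smaller is 143 ft³/s; the ratio is 7.35.

7.35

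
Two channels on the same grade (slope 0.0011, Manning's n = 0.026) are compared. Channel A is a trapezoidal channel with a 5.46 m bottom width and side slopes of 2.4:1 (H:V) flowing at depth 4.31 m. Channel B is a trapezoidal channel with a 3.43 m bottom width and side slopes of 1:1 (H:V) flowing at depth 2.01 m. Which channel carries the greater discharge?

channel A

Channel A: With bottom width b = 5.46 m and side slope z = 2.4: A = (b + zy)y = (5.46 + 2.4×4.31)×4.31 = 68.12 m²; P = b + 2y√(1+z²) = 5.46 + 2×4.31×2.6 = 27.87 m. Hydraulic radius R = A/P = 68.12/27.87 = 2.444 m. Q_A = (1/0.026)·68.12·2.444^(2/3)·√0.0011 = 157.6 m³/s.
Channel B: With bottom width b = 3.43 m and side slope z = 1: A = (b + zy)y = (3.43 + 1×2.01)×2.01 = 10.93 m²; P = b + 2y√(1+z²) = 3.43 + 2×2.01×1.414 = 9.115 m. Hydraulic radius R = A/P = 10.93/9.115 = 1.2 m. Q_B = (1/0.026)·10.93·1.2^(2/3)·√0.0011 = 15.75 m³/s.
Q_A = 157.6 m³/s vs Q_B = 15.75 m³/s, so channel A carries more.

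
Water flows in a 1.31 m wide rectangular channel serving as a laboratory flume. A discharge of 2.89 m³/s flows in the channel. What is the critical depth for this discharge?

For a rectangular channel, critical depth y_c = (q²/g)^(1/3) where q = Q/b = 2.89/1.31 = 2.206 m²/s.
So y_c = (2.206²/9.81)^(1/3) = 0.792 m.

y_c = 0.792 m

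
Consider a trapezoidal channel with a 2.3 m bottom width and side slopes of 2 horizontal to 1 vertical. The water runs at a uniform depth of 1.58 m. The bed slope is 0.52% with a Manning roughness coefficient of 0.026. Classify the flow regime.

subcritical

With bottom width b = 2.3 m and side slope z = 2: A = (b + zy)y = (2.3 + 2×1.58)×1.58 = 8.627 m²; P = b + 2y√(1+z²) = 2.3 + 2×1.58×2.236 = 9.366 m.
Hydraulic radius R = A/P = 8.627/9.366 = 0.9211 m.
V = (1/n) R^(2/3) √S = (1/0.026) × 0.9211^(2/3) × √0.0052 = 2.626 m/s. Hydraulic depth D_h = A/T = 8.627/8.62 = 1.001 m.
Froude number Fr = V/√(g·D_h) = 2.626/√(9.81×1.001) = 0.838, which is less than 1, so the flow is subcritical.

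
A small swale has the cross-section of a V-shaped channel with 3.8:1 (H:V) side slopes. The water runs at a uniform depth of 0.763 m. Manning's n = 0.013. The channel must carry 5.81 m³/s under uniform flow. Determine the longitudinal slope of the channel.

For a triangular section with side slope z = 3.8: A = zy² = 3.8×0.763² = 2.212 m²; P = 2y√(1+z²) = 2×0.763×3.929 = 5.996 m.
Hydraulic radius R = A/P = 2.212/5.996 = 0.3689 m.
From Manning's equation, S = [nQ / (1 A R^(2/3))]² = [0.013 × 5.81 / (1 × 2.212 × 0.3689^(2/3))]² = 0.00441.

S = 0.00441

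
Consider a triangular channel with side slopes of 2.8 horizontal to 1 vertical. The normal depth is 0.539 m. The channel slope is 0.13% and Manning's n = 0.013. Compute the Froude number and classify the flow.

For a triangular section with side slope z = 2.8: A = zy² = 2.8×0.539² = 0.8135 m²; P = 2y√(1+z²) = 2×0.539×2.973 = 3.205 m.
Hydraulic radius R = A/P = 0.8135/3.205 = 0.2538 m.
V = (1/n) R^(2/3) √S = (1/0.013) × 0.2538^(2/3) × √0.0013 = 1.112 m/s. Hydraulic depth D_h = A/T = 0.8135/3.018 = 0.2695 m.
Froude number Fr = V/√(g·D_h) = 1.112/√(9.81×0.2695) = 0.684, which is less than 1, so the flow is subcritical.

subcritical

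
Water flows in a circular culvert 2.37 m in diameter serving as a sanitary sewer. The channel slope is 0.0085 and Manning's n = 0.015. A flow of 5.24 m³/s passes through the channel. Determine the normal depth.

Manning's equation rearranged: A R^(2/3) = nQ / (1·√S) = 0.015 × 5.24 / (√0.0085) = 0.8525.
Try y = 0.61 m: A R^(2/3) = 0.4516 — too small.
Try y = 1.08 m: A R^(2/3) = 1.325 — too large.
Try y = 0.848 m: A R^(2/3) = 0.8529 — close enough.

y_n = 0.848 m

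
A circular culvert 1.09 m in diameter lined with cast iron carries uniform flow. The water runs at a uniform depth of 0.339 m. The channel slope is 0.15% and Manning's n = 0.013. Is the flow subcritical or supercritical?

subcritical

For a circular section of diameter D = 1.09 m at depth y = 0.339 m, the central angle is θ = 2 arccos(1 − 2y/D) = 2.366 rad. Then A = (D²/8)(θ − sin θ) = 0.2475 m² and P = Dθ/2 = 1.29 m.
Hydraulic radius R = A/P = 0.2475/1.29 = 0.1919 m.
V = (1/n) R^(2/3) √S = (1/0.013) × 0.1919^(2/3) × √0.0015 = 0.9912 m/s. Hydraulic depth D_h = A/T = 0.2475/1.009 = 0.2453 m.
Froude number Fr = V/√(g·D_h) = 0.9912/√(9.81×0.2453) = 0.639, which is less than 1, so the flow is subcritical.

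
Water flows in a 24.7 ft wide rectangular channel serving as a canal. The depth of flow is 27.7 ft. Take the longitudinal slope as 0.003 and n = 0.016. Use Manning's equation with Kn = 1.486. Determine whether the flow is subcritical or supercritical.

Flow area A = b·y = 24.7 × 27.7 = 684.2 ft². Wetted perimeter P = b + 2y = 24.7 + 2×27.7 = 80.1 ft.
Hydraulic radius R = A/P = 684.2/80.1 = 8.542 ft.
V = (1.486/n) R^(2/3) √S = (1.486/0.016) × 8.542^(2/3) × √0.003 = 21.26 ft/s. Hydraulic depth D_h = A/T = 684.2/24.7 = 27.7 ft.
Froude number Fr = V/√(g·D_h) = 21.26/√(32.2×27.7) = 0.712, which is less than 1, so the flow is subcritical.

subcritical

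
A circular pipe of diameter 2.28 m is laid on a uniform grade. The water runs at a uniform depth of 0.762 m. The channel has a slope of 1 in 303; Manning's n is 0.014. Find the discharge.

For a circular section of diameter D = 2.28 m at depth y = 0.762 m, the central angle is θ = 2 arccos(1 − 2y/D) = 2.466 rad. Then A = (D²/8)(θ − sin θ) = 1.196 m² and P = Dθ/2 = 2.811 m.
Hydraulic radius R = A/P = 1.196/2.811 = 0.4254 m.
Manning's equation: Q = (1/n) A R^(2/3) S^(1/2) = (1/0.014) × 1.196 × 0.4254^(2/3) × 0.0033^(1/2) = 2.77 m³/s.

Q = 2.77 m³/s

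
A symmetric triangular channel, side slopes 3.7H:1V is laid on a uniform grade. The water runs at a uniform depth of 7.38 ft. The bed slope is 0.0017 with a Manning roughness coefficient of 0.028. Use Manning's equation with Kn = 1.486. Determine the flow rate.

For a triangular section with side slope z = 3.7: A = zy² = 3.7×7.38² = 201.5 ft²; P = 2y√(1+z²) = 2×7.38×3.833 = 56.57 ft.
Hydraulic radius R = A/P = 201.5/56.57 = 3.562 ft.
Manning's equation: Q = (1.486/n) A R^(2/3) S^(1/2) = (1.486/0.028) × 201.5 × 3.562^(2/3) × 0.0017^(1/2) = 1030 ft³/s.

Q = 1030 ft³/s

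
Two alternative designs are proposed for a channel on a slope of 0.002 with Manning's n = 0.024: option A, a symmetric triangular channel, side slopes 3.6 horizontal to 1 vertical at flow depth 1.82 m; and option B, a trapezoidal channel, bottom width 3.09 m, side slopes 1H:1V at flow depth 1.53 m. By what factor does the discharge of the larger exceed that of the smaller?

Channel A: For a triangular section with side slope z = 3.6: A = zy² = 3.6×1.82² = 11.92 m²; P = 2y√(1+z²) = 2×1.82×3.736 = 13.6 m. Hydraulic radius R = A/P = 11.92/13.6 = 0.8768 m. Q_A = (1/0.024)·11.92·0.8768^(2/3)·√0.002 = 20.36 m³/s.
Channel B: With bottom width b = 3.09 m and side slope z = 1: A = (b + zy)y = (3.09 + 1×1.53)×1.53 = 7.069 m²; P = b + 2y√(1+z²) = 3.09 + 2×1.53×1.414 = 7.417 m. Hydraulic radius R = A/P = 7.069/7.417 = 0.953 m. Q_B = (1/0.024)·7.069·0.953^(2/3)·√0.002 = 12.76 m³/s.
The larger discharge is 20.36 m³/s and the smaller is 12.76 m³/s; the ratio is 1.6.

1.6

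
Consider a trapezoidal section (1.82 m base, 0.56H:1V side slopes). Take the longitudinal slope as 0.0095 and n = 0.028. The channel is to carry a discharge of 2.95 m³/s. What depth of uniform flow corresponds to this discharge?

Manning's equation rearranged: A R^(2/3) = nQ / (1·√S) = 0.028 × 2.95 / (√0.0095) = 0.8475.
Try y = 0.574 m: A R^(2/3) = 0.6584 — low.
Try y = 0.669 m: A R^(2/3) = 0.8465 — close enough.

y_n = 0.669 m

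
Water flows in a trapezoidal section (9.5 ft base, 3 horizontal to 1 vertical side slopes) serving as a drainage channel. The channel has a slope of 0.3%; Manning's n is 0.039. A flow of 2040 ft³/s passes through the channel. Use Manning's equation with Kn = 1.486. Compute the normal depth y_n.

y_n = 9.1 ft

Manning's equation rearranged: A R^(2/3) = nQ / (1.486·√S) = 0.039 × 2040 / (1.486 × √0.003) = 977.5.
Trying y = 6.58 ft: A R^(2/3) = 465.6 — short.
Trying y = 11.1 ft: A R^(2/3) = 1562 — over.
Trying y = 9.1 ft: A R^(2/3) = 978.4 — matches.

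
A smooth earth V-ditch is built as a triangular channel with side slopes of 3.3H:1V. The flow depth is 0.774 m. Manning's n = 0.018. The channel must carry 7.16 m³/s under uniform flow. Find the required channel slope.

For a triangular section with side slope z = 3.3: A = zy² = 3.3×0.774² = 1.977 m²; P = 2y√(1+z²) = 2×0.774×3.448 = 5.338 m.
Hydraulic radius R = A/P = 1.977/5.338 = 0.3704 m.
From Manning's equation, S = [nQ / (1 A R^(2/3))]² = [0.018 × 7.16 / (1 × 1.977 × 0.3704^(2/3))]² = 0.016.

S = 0.016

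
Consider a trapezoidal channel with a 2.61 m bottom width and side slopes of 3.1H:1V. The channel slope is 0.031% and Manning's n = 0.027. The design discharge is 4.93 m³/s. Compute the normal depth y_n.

y_n = 1.32 m

Manning's equation rearranged: A R^(2/3) = nQ / (1·√S) = 0.027 × 4.93 / (√0.00031) = 7.56.
At y = 1.02 m: A R^(2/3) = 4.355 — too small.
At y = 1.68 m: A R^(2/3) = 12.86 — too large.
At y = 1.32 m: A R^(2/3) = 7.555 — matches.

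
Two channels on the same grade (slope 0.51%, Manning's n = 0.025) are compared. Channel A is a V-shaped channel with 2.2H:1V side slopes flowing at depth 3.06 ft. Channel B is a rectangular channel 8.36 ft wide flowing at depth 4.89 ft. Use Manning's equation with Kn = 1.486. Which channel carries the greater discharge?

channel B

Channel A: For a triangular section with side slope z = 2.2: A = zy² = 2.2×3.06² = 20.6 ft²; P = 2y√(1+z²) = 2×3.06×2.417 = 14.79 ft. Hydraulic radius R = A/P = 20.6/14.79 = 1.393 ft. Q_A = (1.486/0.025)·20.6·1.393^(2/3)·√0.0051 = 109.1 ft³/s.
Channel B: Flow area A = b·y = 8.36 × 4.89 = 40.88 ft². Wetted perimeter P = b + 2y = 8.36 + 2×4.89 = 18.14 ft. Hydraulic radius R = A/P = 40.88/18.14 = 2.254 ft. Q_B = (1.486/0.025)·40.88·2.254^(2/3)·√0.0051 = 298.3 ft³/s.
Q_A = 109.1 ft³/s vs Q_B = 298.3 ft³/s, so channel B carries more.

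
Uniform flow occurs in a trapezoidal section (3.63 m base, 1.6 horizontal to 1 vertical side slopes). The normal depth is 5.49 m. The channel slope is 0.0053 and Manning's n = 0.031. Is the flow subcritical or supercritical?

subcritical

With bottom width b = 3.63 m and side slope z = 1.6: A = (b + zy)y = (3.63 + 1.6×5.49)×5.49 = 68.15 m²; P = b + 2y√(1+z²) = 3.63 + 2×5.49×1.887 = 24.35 m.
Hydraulic radius R = A/P = 68.15/24.35 = 2.799 m.
V = (1/n) R^(2/3) √S = (1/0.031) × 2.799^(2/3) × √0.0053 = 4.664 m/s. Hydraulic depth D_h = A/T = 68.15/21.2 = 3.215 m.
Froude number Fr = V/√(g·D_h) = 4.664/√(9.81×3.215) = 0.831, which is less than 1, so the flow is subcritical.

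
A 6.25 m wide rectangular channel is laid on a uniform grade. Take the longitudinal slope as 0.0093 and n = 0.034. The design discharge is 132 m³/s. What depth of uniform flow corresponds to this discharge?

Manning's equation rearranged: A R^(2/3) = nQ / (1·√S) = 0.034 × 132 / (√0.0093) = 46.54.
Trying y = 5.71 m: A R^(2/3) = 57.02 — too large.
Trying y = 4.34 m: A R^(2/3) = 40.39 — too small.
Trying y = 4.85 m: A R^(2/3) = 46.51 — matches.

y_n = 4.85 m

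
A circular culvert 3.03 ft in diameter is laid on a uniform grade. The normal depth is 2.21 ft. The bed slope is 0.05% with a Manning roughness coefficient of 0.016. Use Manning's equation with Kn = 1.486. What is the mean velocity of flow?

For a circular section of diameter D = 3.03 ft at depth y = 2.21 ft, the central angle is θ = 2 arccos(1 − 2y/D) = 4.095 rad. Then A = (D²/8)(θ − sin θ) = 5.635 ft² and P = Dθ/2 = 6.204 ft.
Hydraulic radius R = A/P = 5.635/6.204 = 0.9083 ft.
From Manning's equation, V = (1.486/n) R^(2/3) S^(1/2) = (1.486/0.016) × 0.9083^(2/3) × 0.0005^(1/2) = 1.95 ft/s.

V = 1.95 ft/s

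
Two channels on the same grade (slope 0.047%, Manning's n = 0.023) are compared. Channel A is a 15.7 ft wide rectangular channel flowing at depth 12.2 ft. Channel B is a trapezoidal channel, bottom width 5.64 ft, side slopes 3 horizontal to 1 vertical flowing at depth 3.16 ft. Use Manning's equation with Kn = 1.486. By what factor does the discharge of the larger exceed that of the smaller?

7.51

Channel A: Flow area A = b·y = 15.7 × 12.2 = 191.5 ft². Wetted perimeter P = b + 2y = 15.7 + 2×12.2 = 40.1 ft. Hydraulic radius R = A/P = 191.5/40.1 = 4.777 ft. Q_A = (1.486/0.023)·191.5·4.777^(2/3)·√0.00047 = 760.9 ft³/s.
Channel B: With bottom width b = 5.64 ft and side slope z = 3: A = (b + zy)y = (5.64 + 3×3.16)×3.16 = 47.78 ft²; P = b + 2y√(1+z²) = 5.64 + 2×3.16×3.162 = 25.63 ft. Hydraulic radius R = A/P = 47.78/25.63 = 1.865 ft. Q_B = (1.486/0.023)·47.78·1.865^(2/3)·√0.00047 = 101.4 ft³/s.
The larger discharge is 760.9 ft³/s and the smaller is 101.4 ft³/s; the ratio is 7.51.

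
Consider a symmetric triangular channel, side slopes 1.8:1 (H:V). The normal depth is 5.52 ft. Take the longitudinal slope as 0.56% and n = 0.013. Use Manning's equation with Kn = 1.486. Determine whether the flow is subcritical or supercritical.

For a triangular section with side slope z = 1.8: A = zy² = 1.8×5.52² = 54.85 ft²; P = 2y√(1+z²) = 2×5.52×2.059 = 22.73 ft.
Hydraulic radius R = A/P = 54.85/22.73 = 2.413 ft.
V = (1.486/n) R^(2/3) √S = (1.486/0.013) × 2.413^(2/3) × √0.0056 = 15.39 ft/s. Hydraulic depth D_h = A/T = 54.85/19.87 = 2.76 ft.
Froude number Fr = V/√(g·D_h) = 15.39/√(32.2×2.76) = 1.63, which is greater than 1, so the flow is supercritical.

supercritical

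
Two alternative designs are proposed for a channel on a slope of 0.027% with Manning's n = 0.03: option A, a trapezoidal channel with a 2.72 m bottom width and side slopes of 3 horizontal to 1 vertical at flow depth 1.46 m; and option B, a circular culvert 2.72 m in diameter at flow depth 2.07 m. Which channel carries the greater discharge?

Channel A: With bottom width b = 2.72 m and side slope z = 3: A = (b + zy)y = (2.72 + 3×1.46)×1.46 = 10.37 m²; P = b + 2y√(1+z²) = 2.72 + 2×1.46×3.162 = 11.95 m. Hydraulic radius R = A/P = 10.37/11.95 = 0.8672 m. Q_A = (1/0.03)·10.37·0.8672^(2/3)·√0.00027 = 5.163 m³/s.
Channel B: For a circular section of diameter D = 2.72 m at depth y = 2.07 m, the central angle is θ = 2 arccos(1 − 2y/D) = 4.24 rad. Then A = (D²/8)(θ − sin θ) = 4.745 m² and P = Dθ/2 = 5.767 m. Hydraulic radius R = A/P = 4.745/5.767 = 0.8228 m. Q_B = (1/0.03)·4.745·0.8228^(2/3)·√0.00027 = 2.282 m³/s.
Q_A = 5.163 m³/s vs Q_B = 2.282 m³/s, so channel A carries more.

channel A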